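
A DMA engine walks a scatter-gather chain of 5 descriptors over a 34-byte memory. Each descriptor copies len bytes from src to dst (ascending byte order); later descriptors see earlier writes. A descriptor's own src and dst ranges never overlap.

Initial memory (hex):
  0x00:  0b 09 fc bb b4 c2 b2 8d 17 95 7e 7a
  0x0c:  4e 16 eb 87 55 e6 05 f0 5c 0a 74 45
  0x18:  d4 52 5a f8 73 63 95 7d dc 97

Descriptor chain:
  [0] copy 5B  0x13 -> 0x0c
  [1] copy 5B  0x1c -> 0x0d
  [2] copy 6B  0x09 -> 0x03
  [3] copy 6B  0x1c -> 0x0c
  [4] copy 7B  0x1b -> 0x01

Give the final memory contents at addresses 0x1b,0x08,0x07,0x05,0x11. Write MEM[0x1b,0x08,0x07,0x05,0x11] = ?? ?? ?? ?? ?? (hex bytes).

  after D0: wrote 5B at 0x0c = f05c0a7445
  after D1: wrote 5B at 0x0d = 7363957ddc
  after D2: wrote 6B at 0x03 = 957e7af07363
  after D3: wrote 6B at 0x0c = 7363957ddc97
  after D4: wrote 7B at 0x01 = f87363957ddc97
query mem[0x1b]=0xf8, mem[0x08]=0x63, mem[0x07]=0x97, mem[0x05]=0x7d, mem[0x11]=0x97

MEM[0x1b,0x08,0x07,0x05,0x11] = f8 63 97 7d 97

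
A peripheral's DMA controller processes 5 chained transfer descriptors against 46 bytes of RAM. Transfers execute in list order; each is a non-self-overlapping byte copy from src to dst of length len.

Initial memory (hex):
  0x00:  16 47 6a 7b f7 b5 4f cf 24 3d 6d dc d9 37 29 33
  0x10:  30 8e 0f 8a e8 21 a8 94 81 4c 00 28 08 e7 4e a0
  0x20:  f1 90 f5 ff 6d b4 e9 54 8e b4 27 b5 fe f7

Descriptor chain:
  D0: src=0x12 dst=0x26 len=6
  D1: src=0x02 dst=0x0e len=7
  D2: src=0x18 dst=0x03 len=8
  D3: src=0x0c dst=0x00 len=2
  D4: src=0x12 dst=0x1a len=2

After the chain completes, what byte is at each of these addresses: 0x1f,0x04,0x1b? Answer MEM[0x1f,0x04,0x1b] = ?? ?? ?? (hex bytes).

#0 dst[0x26+6] := {0x0f,0x8a,0xe8,0x21,0xa8,0x94}
#1 dst[0x0e+7] := {0x6a,0x7b,0xf7,0xb5,0x4f,0xcf,0x24}
#2 dst[0x03+8] := {0x81,0x4c,0x00,0x28,0x08,0xe7,0x4e,0xa0}
#3 dst[0x00+2] := {0xd9,0x37}
#4 dst[0x1a+2] := {0x4f,0xcf}
query mem[0x1f]=0xa0, mem[0x04]=0x4c, mem[0x1b]=0xcf

MEM[0x1f,0x04,0x1b] = a0 4c cf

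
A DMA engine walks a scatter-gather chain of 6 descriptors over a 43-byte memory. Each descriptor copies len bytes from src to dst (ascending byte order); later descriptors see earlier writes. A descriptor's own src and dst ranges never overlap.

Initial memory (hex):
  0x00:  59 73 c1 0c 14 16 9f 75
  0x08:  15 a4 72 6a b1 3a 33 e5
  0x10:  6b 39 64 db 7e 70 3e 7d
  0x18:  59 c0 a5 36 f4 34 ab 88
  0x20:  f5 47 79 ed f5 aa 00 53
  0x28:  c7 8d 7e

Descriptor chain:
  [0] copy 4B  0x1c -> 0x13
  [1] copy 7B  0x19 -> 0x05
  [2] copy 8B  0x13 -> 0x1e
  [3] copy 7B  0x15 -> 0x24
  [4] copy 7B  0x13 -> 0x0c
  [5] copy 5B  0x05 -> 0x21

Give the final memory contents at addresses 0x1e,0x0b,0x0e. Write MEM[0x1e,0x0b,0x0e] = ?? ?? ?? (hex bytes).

#0 dst[0x13+4] := {0xf4,0x34,0xab,0x88}
#1 dst[0x05+7] := {0xc0,0xa5,0x36,0xf4,0x34,0xab,0x88}
#2 dst[0x1e+8] := {0xf4,0x34,0xab,0x88,0x7d,0x59,0xc0,0xa5}
#3 dst[0x24+7] := {0xab,0x88,0x7d,0x59,0xc0,0xa5,0x36}
#4 dst[0x0c+7] := {0xf4,0x34,0xab,0x88,0x7d,0x59,0xc0}
#5 dst[0x21+5] := {0xc0,0xa5,0x36,0xf4,0x34}
query mem[0x1e]=0xf4, mem[0x0b]=0x88, mem[0x0e]=0xab

MEM[0x1e,0x0b,0x0e] = f4 88 ab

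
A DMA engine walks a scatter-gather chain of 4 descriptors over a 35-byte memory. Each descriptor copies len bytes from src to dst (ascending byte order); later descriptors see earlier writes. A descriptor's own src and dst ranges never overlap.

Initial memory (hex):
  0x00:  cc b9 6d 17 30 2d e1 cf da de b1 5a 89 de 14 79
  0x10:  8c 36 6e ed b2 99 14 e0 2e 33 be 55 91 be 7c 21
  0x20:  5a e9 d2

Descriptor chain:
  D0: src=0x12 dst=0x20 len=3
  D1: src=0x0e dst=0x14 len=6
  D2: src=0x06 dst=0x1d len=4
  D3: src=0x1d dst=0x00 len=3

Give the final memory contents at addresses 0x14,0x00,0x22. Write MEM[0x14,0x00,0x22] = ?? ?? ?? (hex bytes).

  after D0: wrote 3B at 0x20 = 6eedb2
  after D1: wrote 6B at 0x14 = 14798c366eed
  after D2: wrote 4B at 0x1d = e1cfdade
  after D3: wrote 3B at 0x00 = e1cfda
query mem[0x14]=0x14, mem[0x00]=0xe1, mem[0x22]=0xb2

MEM[0x14,0x00,0x22] = 14 e1 b2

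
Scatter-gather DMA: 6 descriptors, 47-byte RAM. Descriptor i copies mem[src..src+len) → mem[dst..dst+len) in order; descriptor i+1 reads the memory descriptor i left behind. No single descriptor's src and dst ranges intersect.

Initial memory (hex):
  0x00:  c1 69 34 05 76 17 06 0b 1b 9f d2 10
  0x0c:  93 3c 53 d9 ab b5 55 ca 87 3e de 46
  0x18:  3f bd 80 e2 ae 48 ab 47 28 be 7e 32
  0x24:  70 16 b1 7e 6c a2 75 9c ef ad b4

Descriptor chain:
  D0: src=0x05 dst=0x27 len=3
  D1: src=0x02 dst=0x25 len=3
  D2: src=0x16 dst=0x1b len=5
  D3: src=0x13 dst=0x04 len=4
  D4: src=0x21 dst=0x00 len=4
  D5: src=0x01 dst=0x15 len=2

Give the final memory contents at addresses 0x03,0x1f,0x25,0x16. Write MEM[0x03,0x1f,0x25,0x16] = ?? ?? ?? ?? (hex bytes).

[0] 0x05->0x27 len=3 : 17 06 0b
[1] 0x02->0x25 len=3 : 34 05 76
[2] 0x16->0x1b len=5 : de 46 3f bd 80
[3] 0x13->0x04 len=4 : ca 87 3e de
[4] 0x21->0x00 len=4 : be 7e 32 70
[5] 0x01->0x15 len=2 : 7e 32
query mem[0x03]=0x70, mem[0x1f]=0x80, mem[0x25]=0x34, mem[0x16]=0x32

MEM[0x03,0x1f,0x25,0x16] = 70 80 34 32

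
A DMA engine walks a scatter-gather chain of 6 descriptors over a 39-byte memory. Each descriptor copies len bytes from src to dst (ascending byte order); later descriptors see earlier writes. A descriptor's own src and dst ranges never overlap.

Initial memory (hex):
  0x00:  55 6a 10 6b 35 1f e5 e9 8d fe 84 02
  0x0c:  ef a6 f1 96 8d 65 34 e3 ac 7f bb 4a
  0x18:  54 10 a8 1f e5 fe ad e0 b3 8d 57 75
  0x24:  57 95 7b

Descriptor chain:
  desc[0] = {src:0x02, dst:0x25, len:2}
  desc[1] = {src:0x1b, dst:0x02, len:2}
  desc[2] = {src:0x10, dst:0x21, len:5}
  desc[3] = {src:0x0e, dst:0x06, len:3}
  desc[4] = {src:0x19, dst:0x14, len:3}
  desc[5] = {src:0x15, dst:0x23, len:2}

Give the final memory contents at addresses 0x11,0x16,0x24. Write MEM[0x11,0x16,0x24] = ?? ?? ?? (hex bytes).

[0] 0x02->0x25 len=2 : 10 6b
[1] 0x1b->0x02 len=2 : 1f e5
[2] 0x10->0x21 len=5 : 8d 65 34 e3 ac
[3] 0x0e->0x06 len=3 : f1 96 8d
[4] 0x19->0x14 len=3 : 10 a8 1f
[5] 0x15->0x23 len=2 : a8 1f
query mem[0x11]=0x65, mem[0x16]=0x1f, mem[0x24]=0x1f

MEM[0x11,0x16,0x24] = 65 1f 1f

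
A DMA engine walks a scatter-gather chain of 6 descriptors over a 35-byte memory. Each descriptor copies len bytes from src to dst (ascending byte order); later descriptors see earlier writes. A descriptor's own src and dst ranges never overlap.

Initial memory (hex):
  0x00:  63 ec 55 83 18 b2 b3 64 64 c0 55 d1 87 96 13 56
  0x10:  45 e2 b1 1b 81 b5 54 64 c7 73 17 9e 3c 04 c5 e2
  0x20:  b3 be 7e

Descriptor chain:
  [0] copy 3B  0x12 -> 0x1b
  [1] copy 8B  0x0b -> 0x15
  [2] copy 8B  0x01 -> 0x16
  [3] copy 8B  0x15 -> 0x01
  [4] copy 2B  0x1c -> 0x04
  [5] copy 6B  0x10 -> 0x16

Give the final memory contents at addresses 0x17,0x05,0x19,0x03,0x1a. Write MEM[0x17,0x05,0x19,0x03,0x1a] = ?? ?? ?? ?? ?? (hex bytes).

[0] 0x12->0x1b len=3 : b1 1b 81
[1] 0x0b->0x15 len=8 : d1 87 96 13 56 45 e2 b1
[2] 0x01->0x16 len=8 : ec 55 83 18 b2 b3 64 64
[3] 0x15->0x01 len=8 : d1 ec 55 83 18 b2 b3 64
[4] 0x1c->0x04 len=2 : 64 64
[5] 0x10->0x16 len=6 : 45 e2 b1 1b 81 d1
query mem[0x17]=0xe2, mem[0x05]=0x64, mem[0x19]=0x1b, mem[0x03]=0x55, mem[0x1a]=0x81

MEM[0x17,0x05,0x19,0x03,0x1a] = e2 64 1b 55 81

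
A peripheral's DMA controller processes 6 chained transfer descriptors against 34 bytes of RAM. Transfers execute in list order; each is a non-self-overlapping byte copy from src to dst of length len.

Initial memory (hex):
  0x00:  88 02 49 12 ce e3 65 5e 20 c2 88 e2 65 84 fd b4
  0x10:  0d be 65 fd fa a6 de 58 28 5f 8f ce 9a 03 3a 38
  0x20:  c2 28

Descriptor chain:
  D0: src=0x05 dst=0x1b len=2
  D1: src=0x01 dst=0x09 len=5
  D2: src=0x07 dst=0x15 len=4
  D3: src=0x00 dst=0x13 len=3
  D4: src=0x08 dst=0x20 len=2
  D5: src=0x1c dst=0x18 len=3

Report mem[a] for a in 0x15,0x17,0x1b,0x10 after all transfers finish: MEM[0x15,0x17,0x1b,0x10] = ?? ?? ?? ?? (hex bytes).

#0 dst[0x1b+2] := {0xe3,0x65}
#1 dst[0x09+5] := {0x02,0x49,0x12,0xce,0xe3}
#2 dst[0x15+4] := {0x5e,0x20,0x02,0x49}
#3 dst[0x13+3] := {0x88,0x02,0x49}
#4 dst[0x20+2] := {0x20,0x02}
#5 dst[0x18+3] := {0x65,0x03,0x3a}
query mem[0x15]=0x49, mem[0x17]=0x02, mem[0x1b]=0xe3, mem[0x10]=0x0d

MEM[0x15,0x17,0x1b,0x10] = 49 02 e3 0d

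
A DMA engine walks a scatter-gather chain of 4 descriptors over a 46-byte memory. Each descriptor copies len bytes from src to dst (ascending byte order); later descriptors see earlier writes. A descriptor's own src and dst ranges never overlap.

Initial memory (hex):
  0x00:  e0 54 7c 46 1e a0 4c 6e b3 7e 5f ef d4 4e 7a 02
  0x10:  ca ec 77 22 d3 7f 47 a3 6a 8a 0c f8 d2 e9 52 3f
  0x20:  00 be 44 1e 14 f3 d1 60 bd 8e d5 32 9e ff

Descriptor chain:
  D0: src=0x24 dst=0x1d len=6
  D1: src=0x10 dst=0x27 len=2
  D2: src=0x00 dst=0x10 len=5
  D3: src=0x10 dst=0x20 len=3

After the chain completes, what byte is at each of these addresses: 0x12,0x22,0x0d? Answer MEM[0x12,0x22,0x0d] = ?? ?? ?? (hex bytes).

  after D0: wrote 6B at 0x1d = 14f3d160bd8e
  after D1: wrote 2B at 0x27 = caec
  after D2: wrote 5B at 0x10 = e0547c461e
  after D3: wrote 3B at 0x20 = e0547c
query mem[0x12]=0x7c, mem[0x22]=0x7c, mem[0x0d]=0x4e

MEM[0x12,0x22,0x0d] = 7c 7c 4e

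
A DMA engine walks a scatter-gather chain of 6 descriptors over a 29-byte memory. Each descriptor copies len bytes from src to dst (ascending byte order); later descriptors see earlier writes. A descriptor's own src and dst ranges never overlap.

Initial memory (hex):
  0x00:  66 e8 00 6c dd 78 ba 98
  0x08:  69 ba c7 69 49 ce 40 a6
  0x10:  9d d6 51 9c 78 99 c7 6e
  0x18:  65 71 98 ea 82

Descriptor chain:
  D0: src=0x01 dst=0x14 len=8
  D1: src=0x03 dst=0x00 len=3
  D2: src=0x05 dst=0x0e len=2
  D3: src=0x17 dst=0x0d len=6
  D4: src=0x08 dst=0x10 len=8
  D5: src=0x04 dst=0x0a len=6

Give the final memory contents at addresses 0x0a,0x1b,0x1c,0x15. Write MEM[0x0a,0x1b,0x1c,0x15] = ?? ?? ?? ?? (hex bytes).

[0] 0x01->0x14 len=8 : e8 00 6c dd 78 ba 98 69
[1] 0x03->0x00 len=3 : 6c dd 78
[2] 0x05->0x0e len=2 : 78 ba
[3] 0x17->0x0d len=6 : dd 78 ba 98 69 82
[4] 0x08->0x10 len=8 : 69 ba c7 69 49 dd 78 ba
[5] 0x04->0x0a len=6 : dd 78 ba 98 69 ba
query mem[0x0a]=0xdd, mem[0x1b]=0x69, mem[0x1c]=0x82, mem[0x15]=0xdd

MEM[0x0a,0x1b,0x1c,0x15] = dd 69 82 dd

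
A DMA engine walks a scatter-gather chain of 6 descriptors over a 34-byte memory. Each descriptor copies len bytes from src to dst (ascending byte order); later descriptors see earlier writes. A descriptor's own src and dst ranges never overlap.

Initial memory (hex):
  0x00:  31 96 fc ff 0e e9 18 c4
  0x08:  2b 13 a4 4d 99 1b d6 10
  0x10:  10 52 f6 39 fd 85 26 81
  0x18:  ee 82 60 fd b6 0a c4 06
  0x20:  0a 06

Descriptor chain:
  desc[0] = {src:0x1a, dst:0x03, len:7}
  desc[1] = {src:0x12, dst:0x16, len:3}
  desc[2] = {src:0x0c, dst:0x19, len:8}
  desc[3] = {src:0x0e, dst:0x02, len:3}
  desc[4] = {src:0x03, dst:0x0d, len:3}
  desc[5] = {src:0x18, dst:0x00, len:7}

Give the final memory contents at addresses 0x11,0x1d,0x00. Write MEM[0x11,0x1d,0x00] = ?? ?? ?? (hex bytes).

[0] 0x1a->0x03 len=7 : 60 fd b6 0a c4 06 0a
[1] 0x12->0x16 len=3 : f6 39 fd
[2] 0x0c->0x19 len=8 : 99 1b d6 10 10 52 f6 39
[3] 0x0e->0x02 len=3 : d6 10 10
[4] 0x03->0x0d len=3 : 10 10 b6
[5] 0x18->0x00 len=7 : fd 99 1b d6 10 10 52
query mem[0x11]=0x52, mem[0x1d]=0x10, mem[0x00]=0xfd

MEM[0x11,0x1d,0x00] = 52 10 fd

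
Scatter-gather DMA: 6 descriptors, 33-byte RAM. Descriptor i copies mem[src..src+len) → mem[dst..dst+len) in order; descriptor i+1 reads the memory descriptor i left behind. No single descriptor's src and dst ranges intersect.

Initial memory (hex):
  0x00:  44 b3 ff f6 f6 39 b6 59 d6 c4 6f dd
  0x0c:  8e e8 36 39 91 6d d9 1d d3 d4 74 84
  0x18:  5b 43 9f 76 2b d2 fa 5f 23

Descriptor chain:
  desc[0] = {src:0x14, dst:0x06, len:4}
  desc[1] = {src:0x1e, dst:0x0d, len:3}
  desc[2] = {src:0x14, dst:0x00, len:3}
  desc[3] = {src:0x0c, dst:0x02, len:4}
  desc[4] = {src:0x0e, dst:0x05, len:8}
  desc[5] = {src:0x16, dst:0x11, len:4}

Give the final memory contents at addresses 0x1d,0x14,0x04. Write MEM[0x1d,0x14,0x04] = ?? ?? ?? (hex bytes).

MEM[0x1d,0x14,0x04] = d2 43 5f

D0: mem[0x06..0x09] <- [d3 d4 74 84]
D1: mem[0x0d..0x0f] <- [fa 5f 23]
D2: mem[0x00..0x02] <- [d3 d4 74]
D3: mem[0x02..0x05] <- [8e fa 5f 23]
D4: mem[0x05..0x0c] <- [5f 23 91 6d d9 1d d3 d4]
D5: mem[0x11..0x14] <- [74 84 5b 43]
query mem[0x1d]=0xd2, mem[0x14]=0x43, mem[0x04]=0x5f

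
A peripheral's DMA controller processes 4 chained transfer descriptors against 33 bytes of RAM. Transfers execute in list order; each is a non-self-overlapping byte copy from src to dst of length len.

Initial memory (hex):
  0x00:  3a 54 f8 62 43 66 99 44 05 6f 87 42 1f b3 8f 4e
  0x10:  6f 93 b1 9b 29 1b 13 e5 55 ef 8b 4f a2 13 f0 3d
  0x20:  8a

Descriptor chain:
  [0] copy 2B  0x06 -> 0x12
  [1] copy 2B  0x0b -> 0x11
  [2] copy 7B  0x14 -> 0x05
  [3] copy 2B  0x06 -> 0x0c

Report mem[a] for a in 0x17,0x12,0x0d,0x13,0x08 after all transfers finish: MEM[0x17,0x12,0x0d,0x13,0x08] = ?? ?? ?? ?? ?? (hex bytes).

MEM[0x17,0x12,0x0d,0x13,0x08] = e5 1f 13 44 e5

  after D0: wrote 2B at 0x12 = 9944
  after D1: wrote 2B at 0x11 = 421f
  after D2: wrote 7B at 0x05 = 291b13e555ef8b
  after D3: wrote 2B at 0x0c = 1b13
query mem[0x17]=0xe5, mem[0x12]=0x1f, mem[0x0d]=0x13, mem[0x13]=0x44, mem[0x08]=0xe5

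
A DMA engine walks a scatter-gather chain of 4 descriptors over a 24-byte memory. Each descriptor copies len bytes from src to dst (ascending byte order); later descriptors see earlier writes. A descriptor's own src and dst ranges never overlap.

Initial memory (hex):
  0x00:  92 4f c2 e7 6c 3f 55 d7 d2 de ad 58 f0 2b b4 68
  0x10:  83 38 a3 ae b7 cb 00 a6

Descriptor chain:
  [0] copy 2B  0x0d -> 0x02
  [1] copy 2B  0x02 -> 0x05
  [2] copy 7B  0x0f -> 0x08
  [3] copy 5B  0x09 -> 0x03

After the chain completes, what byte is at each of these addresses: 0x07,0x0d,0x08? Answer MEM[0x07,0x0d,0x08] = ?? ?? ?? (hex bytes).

[0] 0x0d->0x02 len=2 : 2b b4
[1] 0x02->0x05 len=2 : 2b b4
[2] 0x0f->0x08 len=7 : 68 83 38 a3 ae b7 cb
[3] 0x09->0x03 len=5 : 83 38 a3 ae b7
query mem[0x07]=0xb7, mem[0x0d]=0xb7, mem[0x08]=0x68

MEM[0x07,0x0d,0x08] = b7 b7 68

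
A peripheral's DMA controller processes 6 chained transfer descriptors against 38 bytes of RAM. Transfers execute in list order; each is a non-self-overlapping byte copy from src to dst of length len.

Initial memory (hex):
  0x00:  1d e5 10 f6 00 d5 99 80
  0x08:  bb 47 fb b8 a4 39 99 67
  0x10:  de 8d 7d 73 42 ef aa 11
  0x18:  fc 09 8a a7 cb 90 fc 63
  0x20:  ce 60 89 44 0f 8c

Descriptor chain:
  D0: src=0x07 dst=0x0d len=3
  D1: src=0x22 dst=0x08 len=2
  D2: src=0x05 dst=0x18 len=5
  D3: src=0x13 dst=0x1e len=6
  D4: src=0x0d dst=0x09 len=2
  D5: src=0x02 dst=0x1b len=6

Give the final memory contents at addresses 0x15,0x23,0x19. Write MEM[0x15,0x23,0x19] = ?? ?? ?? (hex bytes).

D0: mem[0x0d..0x0f] <- [80 bb 47]
D1: mem[0x08..0x09] <- [89 44]
D2: mem[0x18..0x1c] <- [d5 99 80 89 44]
D3: mem[0x1e..0x23] <- [73 42 ef aa 11 d5]
D4: mem[0x09..0x0a] <- [80 bb]
D5: mem[0x1b..0x20] <- [10 f6 00 d5 99 80]
query mem[0x15]=0xef, mem[0x23]=0xd5, mem[0x19]=0x99

MEM[0x15,0x23,0x19] = ef d5 99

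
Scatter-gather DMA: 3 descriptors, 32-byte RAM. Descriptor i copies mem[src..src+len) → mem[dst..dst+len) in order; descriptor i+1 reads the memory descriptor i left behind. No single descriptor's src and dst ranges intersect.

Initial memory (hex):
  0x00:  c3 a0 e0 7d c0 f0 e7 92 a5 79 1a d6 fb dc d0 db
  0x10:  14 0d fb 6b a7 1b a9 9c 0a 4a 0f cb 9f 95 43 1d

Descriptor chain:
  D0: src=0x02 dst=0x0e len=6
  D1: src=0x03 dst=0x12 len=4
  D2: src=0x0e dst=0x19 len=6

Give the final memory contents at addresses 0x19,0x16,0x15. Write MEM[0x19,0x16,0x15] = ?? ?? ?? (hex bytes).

#0 dst[0x0e+6] := {0xe0,0x7d,0xc0,0xf0,0xe7,0x92}
#1 dst[0x12+4] := {0x7d,0xc0,0xf0,0xe7}
#2 dst[0x19+6] := {0xe0,0x7d,0xc0,0xf0,0x7d,0xc0}
query mem[0x19]=0xe0, mem[0x16]=0xa9, mem[0x15]=0xe7

MEM[0x19,0x16,0x15] = e0 a9 e7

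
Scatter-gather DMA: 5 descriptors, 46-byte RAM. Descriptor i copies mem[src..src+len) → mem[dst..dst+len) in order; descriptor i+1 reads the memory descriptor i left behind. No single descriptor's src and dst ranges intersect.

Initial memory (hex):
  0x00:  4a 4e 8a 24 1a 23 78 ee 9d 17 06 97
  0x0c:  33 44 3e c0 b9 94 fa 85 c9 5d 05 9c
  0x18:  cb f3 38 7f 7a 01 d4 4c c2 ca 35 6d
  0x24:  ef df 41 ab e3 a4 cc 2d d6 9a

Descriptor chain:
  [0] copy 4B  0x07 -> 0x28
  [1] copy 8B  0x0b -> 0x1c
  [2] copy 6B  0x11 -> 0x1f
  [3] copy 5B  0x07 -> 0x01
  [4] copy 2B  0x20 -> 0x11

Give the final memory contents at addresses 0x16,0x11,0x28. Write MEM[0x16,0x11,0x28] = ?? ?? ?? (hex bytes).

MEM[0x16,0x11,0x28] = 05 fa ee

[0] 0x07->0x28 len=4 : ee 9d 17 06
[1] 0x0b->0x1c len=8 : 97 33 44 3e c0 b9 94 fa
[2] 0x11->0x1f len=6 : 94 fa 85 c9 5d 05
[3] 0x07->0x01 len=5 : ee 9d 17 06 97
[4] 0x20->0x11 len=2 : fa 85
query mem[0x16]=0x05, mem[0x11]=0xfa, mem[0x28]=0xee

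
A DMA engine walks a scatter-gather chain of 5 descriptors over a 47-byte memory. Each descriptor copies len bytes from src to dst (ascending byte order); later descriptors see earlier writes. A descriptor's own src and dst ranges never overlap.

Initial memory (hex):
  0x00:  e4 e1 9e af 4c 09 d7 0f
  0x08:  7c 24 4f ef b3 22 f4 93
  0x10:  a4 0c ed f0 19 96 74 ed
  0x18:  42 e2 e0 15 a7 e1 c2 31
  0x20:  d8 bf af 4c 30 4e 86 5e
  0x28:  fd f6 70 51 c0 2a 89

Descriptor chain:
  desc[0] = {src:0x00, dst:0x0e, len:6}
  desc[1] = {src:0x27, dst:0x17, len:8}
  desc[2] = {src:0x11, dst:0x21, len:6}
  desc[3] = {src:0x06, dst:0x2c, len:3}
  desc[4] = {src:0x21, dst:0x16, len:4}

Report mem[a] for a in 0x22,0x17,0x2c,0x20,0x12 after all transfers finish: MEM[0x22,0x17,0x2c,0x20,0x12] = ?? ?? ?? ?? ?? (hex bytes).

MEM[0x22,0x17,0x2c,0x20,0x12] = 4c 4c d7 d8 4c

#0 dst[0x0e+6] := {0xe4,0xe1,0x9e,0xaf,0x4c,0x09}
#1 dst[0x17+8] := {0x5e,0xfd,0xf6,0x70,0x51,0xc0,0x2a,0x89}
#2 dst[0x21+6] := {0xaf,0x4c,0x09,0x19,0x96,0x74}
#3 dst[0x2c+3] := {0xd7,0x0f,0x7c}
#4 dst[0x16+4] := {0xaf,0x4c,0x09,0x19}
query mem[0x22]=0x4c, mem[0x17]=0x4c, mem[0x2c]=0xd7, mem[0x20]=0xd8, mem[0x12]=0x4c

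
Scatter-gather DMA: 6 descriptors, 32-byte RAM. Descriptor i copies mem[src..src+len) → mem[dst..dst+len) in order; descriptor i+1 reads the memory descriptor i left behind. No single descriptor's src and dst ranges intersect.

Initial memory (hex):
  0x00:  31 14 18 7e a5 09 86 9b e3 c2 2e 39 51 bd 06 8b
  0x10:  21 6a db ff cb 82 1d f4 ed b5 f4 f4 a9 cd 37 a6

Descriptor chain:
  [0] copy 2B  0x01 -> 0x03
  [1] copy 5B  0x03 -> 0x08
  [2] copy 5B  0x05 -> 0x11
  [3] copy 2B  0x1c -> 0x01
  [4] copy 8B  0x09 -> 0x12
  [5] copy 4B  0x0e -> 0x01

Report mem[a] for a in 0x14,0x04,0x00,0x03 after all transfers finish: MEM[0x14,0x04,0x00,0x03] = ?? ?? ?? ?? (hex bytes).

  after D0: wrote 2B at 0x03 = 1418
  after D1: wrote 5B at 0x08 = 141809869b
  after D2: wrote 5B at 0x11 = 09869b1418
  after D3: wrote 2B at 0x01 = a9cd
  after D4: wrote 8B at 0x12 = 1809869bbd068b21
  after D5: wrote 4B at 0x01 = 068b2109
query mem[0x14]=0x86, mem[0x04]=0x09, mem[0x00]=0x31, mem[0x03]=0x21

MEM[0x14,0x04,0x00,0x03] = 86 09 31 21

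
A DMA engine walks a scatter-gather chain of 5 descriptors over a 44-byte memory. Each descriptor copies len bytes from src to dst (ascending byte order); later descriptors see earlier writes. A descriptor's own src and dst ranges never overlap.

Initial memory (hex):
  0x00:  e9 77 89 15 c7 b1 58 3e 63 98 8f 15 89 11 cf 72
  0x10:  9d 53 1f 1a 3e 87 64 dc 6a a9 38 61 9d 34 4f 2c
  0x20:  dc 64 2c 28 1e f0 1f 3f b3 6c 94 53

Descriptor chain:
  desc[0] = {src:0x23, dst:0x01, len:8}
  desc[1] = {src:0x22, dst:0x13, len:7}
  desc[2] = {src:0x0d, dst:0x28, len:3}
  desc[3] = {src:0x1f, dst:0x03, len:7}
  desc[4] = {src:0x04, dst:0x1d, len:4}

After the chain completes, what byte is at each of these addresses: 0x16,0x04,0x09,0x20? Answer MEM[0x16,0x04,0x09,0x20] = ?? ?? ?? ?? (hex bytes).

MEM[0x16,0x04,0x09,0x20] = f0 dc f0 28

  after D0: wrote 8B at 0x01 = 281ef01f3fb36c94
  after D1: wrote 7B at 0x13 = 2c281ef01f3fb3
  after D2: wrote 3B at 0x28 = 11cf72
  after D3: wrote 7B at 0x03 = 2cdc642c281ef0
  after D4: wrote 4B at 0x1d = dc642c28
query mem[0x16]=0xf0, mem[0x04]=0xdc, mem[0x09]=0xf0, mem[0x20]=0x28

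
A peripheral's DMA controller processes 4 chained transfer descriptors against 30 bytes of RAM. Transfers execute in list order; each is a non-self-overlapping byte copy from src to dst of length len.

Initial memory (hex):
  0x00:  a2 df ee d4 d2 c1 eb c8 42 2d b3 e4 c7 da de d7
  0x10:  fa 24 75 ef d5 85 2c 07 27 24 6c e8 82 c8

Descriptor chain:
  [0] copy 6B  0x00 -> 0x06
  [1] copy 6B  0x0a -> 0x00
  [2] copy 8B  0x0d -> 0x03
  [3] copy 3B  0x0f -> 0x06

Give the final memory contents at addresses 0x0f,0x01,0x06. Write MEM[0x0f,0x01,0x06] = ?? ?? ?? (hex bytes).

MEM[0x0f,0x01,0x06] = d7 c1 d7

  after D0: wrote 6B at 0x06 = a2dfeed4d2c1
  after D1: wrote 6B at 0x00 = d2c1c7daded7
  after D2: wrote 8B at 0x03 = daded7fa2475efd5
  after D3: wrote 3B at 0x06 = d7fa24
query mem[0x0f]=0xd7, mem[0x01]=0xc1, mem[0x06]=0xd7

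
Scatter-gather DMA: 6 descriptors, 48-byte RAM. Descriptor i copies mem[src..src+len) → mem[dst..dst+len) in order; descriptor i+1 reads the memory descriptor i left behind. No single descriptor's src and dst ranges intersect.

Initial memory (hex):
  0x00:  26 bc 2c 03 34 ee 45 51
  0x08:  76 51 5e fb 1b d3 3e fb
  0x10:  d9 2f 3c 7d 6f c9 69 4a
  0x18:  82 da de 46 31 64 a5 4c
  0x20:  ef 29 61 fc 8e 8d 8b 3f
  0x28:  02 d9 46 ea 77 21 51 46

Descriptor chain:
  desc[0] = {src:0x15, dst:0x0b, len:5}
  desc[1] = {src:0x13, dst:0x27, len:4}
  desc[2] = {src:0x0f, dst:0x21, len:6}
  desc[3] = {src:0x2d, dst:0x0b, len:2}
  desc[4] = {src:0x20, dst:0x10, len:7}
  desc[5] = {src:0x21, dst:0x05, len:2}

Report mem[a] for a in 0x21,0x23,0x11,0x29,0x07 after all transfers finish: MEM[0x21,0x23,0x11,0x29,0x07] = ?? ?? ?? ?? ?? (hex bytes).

  after D0: wrote 5B at 0x0b = c9694a82da
  after D1: wrote 4B at 0x27 = 7d6fc969
  after D2: wrote 6B at 0x21 = dad92f3c7d6f
  after D3: wrote 2B at 0x0b = 2151
  after D4: wrote 7B at 0x10 = efdad92f3c7d6f
  after D5: wrote 2B at 0x05 = dad9
query mem[0x21]=0xda, mem[0x23]=0x2f, mem[0x11]=0xda, mem[0x29]=0xc9, mem[0x07]=0x51

MEM[0x21,0x23,0x11,0x29,0x07] = da 2f da c9 51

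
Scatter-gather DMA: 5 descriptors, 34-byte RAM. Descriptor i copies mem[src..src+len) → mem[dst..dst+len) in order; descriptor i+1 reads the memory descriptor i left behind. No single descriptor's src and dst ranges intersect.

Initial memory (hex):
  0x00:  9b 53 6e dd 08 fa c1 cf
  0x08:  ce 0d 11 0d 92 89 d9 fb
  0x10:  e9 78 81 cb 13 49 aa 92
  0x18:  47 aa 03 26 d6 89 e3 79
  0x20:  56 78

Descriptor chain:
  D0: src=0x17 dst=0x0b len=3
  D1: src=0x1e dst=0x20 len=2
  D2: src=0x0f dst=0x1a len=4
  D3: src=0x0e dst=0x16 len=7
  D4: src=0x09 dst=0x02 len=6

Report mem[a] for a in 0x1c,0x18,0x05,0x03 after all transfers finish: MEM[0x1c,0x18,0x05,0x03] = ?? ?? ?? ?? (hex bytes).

MEM[0x1c,0x18,0x05,0x03] = 13 e9 47 11

[0] 0x17->0x0b len=3 : 92 47 aa
[1] 0x1e->0x20 len=2 : e3 79
[2] 0x0f->0x1a len=4 : fb e9 78 81
[3] 0x0e->0x16 len=7 : d9 fb e9 78 81 cb 13
[4] 0x09->0x02 len=6 : 0d 11 92 47 aa d9
query mem[0x1c]=0x13, mem[0x18]=0xe9, mem[0x05]=0x47, mem[0x03]=0x11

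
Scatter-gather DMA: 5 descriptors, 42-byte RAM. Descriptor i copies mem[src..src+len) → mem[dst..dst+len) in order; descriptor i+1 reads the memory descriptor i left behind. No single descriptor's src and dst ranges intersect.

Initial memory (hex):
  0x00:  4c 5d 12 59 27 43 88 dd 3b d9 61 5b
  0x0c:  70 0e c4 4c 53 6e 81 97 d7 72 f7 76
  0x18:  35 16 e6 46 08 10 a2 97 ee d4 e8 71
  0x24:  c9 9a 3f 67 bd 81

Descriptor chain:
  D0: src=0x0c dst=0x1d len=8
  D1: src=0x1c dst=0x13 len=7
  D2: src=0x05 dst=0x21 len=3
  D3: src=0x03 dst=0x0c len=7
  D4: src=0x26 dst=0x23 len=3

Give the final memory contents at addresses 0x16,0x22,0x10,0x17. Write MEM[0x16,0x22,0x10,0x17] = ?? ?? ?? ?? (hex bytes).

D0: mem[0x1d..0x24] <- [70 0e c4 4c 53 6e 81 97]
D1: mem[0x13..0x19] <- [08 70 0e c4 4c 53 6e]
D2: mem[0x21..0x23] <- [43 88 dd]
D3: mem[0x0c..0x12] <- [59 27 43 88 dd 3b d9]
D4: mem[0x23..0x25] <- [3f 67 bd]
query mem[0x16]=0xc4, mem[0x22]=0x88, mem[0x10]=0xdd, mem[0x17]=0x4c

MEM[0x16,0x22,0x10,0x17] = c4 88 dd 4c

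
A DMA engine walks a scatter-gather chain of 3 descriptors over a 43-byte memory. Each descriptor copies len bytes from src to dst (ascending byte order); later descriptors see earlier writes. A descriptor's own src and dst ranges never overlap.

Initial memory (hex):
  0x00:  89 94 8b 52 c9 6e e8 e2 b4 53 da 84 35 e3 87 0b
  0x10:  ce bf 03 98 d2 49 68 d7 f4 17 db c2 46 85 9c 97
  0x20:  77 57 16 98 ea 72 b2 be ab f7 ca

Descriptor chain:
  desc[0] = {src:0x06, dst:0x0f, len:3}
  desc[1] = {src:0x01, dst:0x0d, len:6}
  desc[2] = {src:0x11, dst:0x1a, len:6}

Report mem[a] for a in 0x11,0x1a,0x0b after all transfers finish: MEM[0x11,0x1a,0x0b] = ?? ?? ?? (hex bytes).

MEM[0x11,0x1a,0x0b] = 6e 6e 84

D0: mem[0x0f..0x11] <- [e8 e2 b4]
D1: mem[0x0d..0x12] <- [94 8b 52 c9 6e e8]
D2: mem[0x1a..0x1f] <- [6e e8 98 d2 49 68]
query mem[0x11]=0x6e, mem[0x1a]=0x6e, mem[0x0b]=0x84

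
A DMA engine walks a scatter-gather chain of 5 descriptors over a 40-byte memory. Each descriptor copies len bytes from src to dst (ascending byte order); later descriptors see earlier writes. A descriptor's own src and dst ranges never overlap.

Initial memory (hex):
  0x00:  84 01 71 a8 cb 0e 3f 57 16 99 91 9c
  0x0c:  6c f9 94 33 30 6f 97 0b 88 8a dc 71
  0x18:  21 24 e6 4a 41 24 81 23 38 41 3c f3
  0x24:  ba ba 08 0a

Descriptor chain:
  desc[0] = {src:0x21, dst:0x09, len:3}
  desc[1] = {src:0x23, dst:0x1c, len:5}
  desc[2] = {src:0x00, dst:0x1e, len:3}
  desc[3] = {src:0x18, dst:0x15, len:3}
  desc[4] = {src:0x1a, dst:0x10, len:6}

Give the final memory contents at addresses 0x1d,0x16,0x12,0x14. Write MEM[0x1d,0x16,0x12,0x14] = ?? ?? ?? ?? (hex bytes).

D0: mem[0x09..0x0b] <- [41 3c f3]
D1: mem[0x1c..0x20] <- [f3 ba ba 08 0a]
D2: mem[0x1e..0x20] <- [84 01 71]
D3: mem[0x15..0x17] <- [21 24 e6]
D4: mem[0x10..0x15] <- [e6 4a f3 ba 84 01]
query mem[0x1d]=0xba, mem[0x16]=0x24, mem[0x12]=0xf3, mem[0x14]=0x84

MEM[0x1d,0x16,0x12,0x14] = ba 24 f3 84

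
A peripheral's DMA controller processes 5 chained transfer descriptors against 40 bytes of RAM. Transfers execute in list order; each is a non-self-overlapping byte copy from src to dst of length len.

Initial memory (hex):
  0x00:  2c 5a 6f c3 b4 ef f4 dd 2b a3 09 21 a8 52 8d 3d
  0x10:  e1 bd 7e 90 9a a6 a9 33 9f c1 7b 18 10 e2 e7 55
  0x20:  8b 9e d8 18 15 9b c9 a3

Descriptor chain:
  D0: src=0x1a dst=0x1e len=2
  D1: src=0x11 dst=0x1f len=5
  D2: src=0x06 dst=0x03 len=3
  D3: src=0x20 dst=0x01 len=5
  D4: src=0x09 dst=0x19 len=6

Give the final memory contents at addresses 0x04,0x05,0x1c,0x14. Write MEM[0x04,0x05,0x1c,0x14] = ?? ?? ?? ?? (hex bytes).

MEM[0x04,0x05,0x1c,0x14] = a6 15 a8 9a

D0: mem[0x1e..0x1f] <- [7b 18]
D1: mem[0x1f..0x23] <- [bd 7e 90 9a a6]
D2: mem[0x03..0x05] <- [f4 dd 2b]
D3: mem[0x01..0x05] <- [7e 90 9a a6 15]
D4: mem[0x19..0x1e] <- [a3 09 21 a8 52 8d]
query mem[0x04]=0xa6, mem[0x05]=0x15, mem[0x1c]=0xa8, mem[0x14]=0x9a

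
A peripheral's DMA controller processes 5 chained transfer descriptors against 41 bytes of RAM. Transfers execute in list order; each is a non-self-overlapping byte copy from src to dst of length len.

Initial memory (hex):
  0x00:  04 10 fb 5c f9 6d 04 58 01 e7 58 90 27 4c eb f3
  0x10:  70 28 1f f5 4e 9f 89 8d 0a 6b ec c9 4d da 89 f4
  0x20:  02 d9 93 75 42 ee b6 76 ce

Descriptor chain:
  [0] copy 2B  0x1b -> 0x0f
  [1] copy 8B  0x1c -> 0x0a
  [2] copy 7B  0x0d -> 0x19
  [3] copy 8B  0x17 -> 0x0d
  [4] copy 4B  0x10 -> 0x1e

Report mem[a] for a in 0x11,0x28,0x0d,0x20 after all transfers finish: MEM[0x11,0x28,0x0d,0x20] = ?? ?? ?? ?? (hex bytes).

#0 dst[0x0f+2] := {0xc9,0x4d}
#1 dst[0x0a+8] := {0x4d,0xda,0x89,0xf4,0x02,0xd9,0x93,0x75}
#2 dst[0x19+7] := {0xf4,0x02,0xd9,0x93,0x75,0x1f,0xf5}
#3 dst[0x0d+8] := {0x8d,0x0a,0xf4,0x02,0xd9,0x93,0x75,0x1f}
#4 dst[0x1e+4] := {0x02,0xd9,0x93,0x75}
query mem[0x11]=0xd9, mem[0x28]=0xce, mem[0x0d]=0x8d, mem[0x20]=0x93

MEM[0x11,0x28,0x0d,0x20] = d9 ce 8d 93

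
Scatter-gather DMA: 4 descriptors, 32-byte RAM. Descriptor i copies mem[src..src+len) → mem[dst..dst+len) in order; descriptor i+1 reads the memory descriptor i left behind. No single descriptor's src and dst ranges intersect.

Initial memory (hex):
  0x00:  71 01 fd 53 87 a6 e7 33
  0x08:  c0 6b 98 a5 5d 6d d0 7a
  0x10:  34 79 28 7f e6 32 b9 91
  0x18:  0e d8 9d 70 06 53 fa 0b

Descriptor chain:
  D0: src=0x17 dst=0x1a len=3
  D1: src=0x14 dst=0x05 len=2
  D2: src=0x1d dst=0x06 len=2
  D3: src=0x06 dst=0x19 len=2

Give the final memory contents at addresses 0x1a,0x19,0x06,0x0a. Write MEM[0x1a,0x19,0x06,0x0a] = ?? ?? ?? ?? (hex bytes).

  after D0: wrote 3B at 0x1a = 910ed8
  after D1: wrote 2B at 0x05 = e632
  after D2: wrote 2B at 0x06 = 53fa
  after D3: wrote 2B at 0x19 = 53fa
query mem[0x1a]=0xfa, mem[0x19]=0x53, mem[0x06]=0x53, mem[0x0a]=0x98

MEM[0x1a,0x19,0x06,0x0a] = fa 53 53 98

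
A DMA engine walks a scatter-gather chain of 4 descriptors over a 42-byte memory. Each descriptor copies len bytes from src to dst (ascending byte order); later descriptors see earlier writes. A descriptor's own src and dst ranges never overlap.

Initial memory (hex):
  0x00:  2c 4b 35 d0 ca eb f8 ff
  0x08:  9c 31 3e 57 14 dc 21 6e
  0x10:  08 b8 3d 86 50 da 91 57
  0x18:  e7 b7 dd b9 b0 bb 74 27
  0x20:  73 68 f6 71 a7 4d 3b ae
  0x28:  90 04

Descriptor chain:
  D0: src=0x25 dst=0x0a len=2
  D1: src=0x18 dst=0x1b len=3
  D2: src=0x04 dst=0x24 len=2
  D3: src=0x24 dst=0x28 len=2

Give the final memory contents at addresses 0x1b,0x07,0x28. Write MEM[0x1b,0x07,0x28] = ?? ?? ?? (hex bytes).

[0] 0x25->0x0a len=2 : 4d 3b
[1] 0x18->0x1b len=3 : e7 b7 dd
[2] 0x04->0x24 len=2 : ca eb
[3] 0x24->0x28 len=2 : ca eb
query mem[0x1b]=0xe7, mem[0x07]=0xff, mem[0x28]=0xca

MEM[0x1b,0x07,0x28] = e7 ff ca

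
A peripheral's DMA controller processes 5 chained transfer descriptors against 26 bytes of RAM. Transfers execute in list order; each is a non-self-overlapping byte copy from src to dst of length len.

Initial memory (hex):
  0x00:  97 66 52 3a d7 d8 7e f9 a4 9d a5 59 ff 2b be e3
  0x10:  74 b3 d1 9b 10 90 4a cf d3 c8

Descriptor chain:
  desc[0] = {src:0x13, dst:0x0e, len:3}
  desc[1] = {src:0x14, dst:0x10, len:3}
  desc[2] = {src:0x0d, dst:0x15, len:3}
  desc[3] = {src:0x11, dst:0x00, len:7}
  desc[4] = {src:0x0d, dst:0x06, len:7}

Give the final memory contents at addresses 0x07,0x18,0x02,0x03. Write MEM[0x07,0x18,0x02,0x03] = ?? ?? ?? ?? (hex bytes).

MEM[0x07,0x18,0x02,0x03] = 9b d3 9b 10

[0] 0x13->0x0e len=3 : 9b 10 90
[1] 0x14->0x10 len=3 : 10 90 4a
[2] 0x0d->0x15 len=3 : 2b 9b 10
[3] 0x11->0x00 len=7 : 90 4a 9b 10 2b 9b 10
[4] 0x0d->0x06 len=7 : 2b 9b 10 10 90 4a 9b
query mem[0x07]=0x9b, mem[0x18]=0xd3, mem[0x02]=0x9b, mem[0x03]=0x10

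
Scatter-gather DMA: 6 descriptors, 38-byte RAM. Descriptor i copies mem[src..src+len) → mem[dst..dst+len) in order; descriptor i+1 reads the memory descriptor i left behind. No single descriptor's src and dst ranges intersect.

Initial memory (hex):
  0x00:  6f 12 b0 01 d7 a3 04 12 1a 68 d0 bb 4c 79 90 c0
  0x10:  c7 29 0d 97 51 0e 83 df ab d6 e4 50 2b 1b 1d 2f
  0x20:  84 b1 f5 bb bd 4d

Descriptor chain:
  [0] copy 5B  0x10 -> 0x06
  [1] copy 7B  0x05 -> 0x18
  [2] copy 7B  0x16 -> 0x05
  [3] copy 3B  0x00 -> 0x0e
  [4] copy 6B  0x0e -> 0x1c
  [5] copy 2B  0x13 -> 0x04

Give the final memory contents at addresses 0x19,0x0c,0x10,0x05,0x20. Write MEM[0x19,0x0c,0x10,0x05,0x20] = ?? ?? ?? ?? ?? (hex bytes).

MEM[0x19,0x0c,0x10,0x05,0x20] = c7 4c b0 51 0d

[0] 0x10->0x06 len=5 : c7 29 0d 97 51
[1] 0x05->0x18 len=7 : a3 c7 29 0d 97 51 bb
[2] 0x16->0x05 len=7 : 83 df a3 c7 29 0d 97
[3] 0x00->0x0e len=3 : 6f 12 b0
[4] 0x0e->0x1c len=6 : 6f 12 b0 29 0d 97
[5] 0x13->0x04 len=2 : 97 51
query mem[0x19]=0xc7, mem[0x0c]=0x4c, mem[0x10]=0xb0, mem[0x05]=0x51, mem[0x20]=0x0d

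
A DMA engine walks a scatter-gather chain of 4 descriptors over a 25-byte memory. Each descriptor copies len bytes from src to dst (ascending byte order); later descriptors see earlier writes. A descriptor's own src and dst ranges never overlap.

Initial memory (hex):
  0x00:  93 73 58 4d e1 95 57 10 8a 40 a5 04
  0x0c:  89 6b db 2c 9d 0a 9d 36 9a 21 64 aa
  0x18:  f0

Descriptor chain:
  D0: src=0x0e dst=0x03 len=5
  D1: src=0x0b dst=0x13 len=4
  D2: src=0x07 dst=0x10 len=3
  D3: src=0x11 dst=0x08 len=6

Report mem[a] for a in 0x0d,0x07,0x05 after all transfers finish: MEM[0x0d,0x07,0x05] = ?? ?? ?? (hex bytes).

#0 dst[0x03+5] := {0xdb,0x2c,0x9d,0x0a,0x9d}
#1 dst[0x13+4] := {0x04,0x89,0x6b,0xdb}
#2 dst[0x10+3] := {0x9d,0x8a,0x40}
#3 dst[0x08+6] := {0x8a,0x40,0x04,0x89,0x6b,0xdb}
query mem[0x0d]=0xdb, mem[0x07]=0x9d, mem[0x05]=0x9d

MEM[0x0d,0x07,0x05] = db 9d 9d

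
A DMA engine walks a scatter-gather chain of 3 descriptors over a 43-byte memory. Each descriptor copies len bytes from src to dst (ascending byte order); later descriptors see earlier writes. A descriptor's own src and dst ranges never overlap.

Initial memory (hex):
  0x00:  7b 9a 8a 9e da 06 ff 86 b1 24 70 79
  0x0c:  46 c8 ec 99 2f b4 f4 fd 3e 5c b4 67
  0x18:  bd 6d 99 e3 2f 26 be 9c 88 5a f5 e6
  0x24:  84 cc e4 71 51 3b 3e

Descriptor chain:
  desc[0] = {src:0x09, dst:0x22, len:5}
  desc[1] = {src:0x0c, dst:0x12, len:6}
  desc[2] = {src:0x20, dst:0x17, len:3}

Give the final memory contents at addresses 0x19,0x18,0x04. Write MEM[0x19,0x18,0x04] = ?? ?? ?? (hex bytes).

MEM[0x19,0x18,0x04] = 24 5a da

#0 dst[0x22+5] := {0x24,0x70,0x79,0x46,0xc8}
#1 dst[0x12+6] := {0x46,0xc8,0xec,0x99,0x2f,0xb4}
#2 dst[0x17+3] := {0x88,0x5a,0x24}
query mem[0x19]=0x24, mem[0x18]=0x5a, mem[0x04]=0xda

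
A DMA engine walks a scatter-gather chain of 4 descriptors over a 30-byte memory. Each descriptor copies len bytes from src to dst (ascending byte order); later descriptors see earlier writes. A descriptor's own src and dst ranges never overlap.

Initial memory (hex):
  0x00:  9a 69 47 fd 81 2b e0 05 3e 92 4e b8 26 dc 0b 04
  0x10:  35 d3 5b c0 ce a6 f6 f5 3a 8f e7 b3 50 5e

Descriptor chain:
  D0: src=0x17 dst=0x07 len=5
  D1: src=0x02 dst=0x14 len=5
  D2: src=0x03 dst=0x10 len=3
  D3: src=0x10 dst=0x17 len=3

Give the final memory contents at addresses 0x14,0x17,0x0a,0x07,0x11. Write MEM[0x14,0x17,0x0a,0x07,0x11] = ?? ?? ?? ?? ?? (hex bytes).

#0 dst[0x07+5] := {0xf5,0x3a,0x8f,0xe7,0xb3}
#1 dst[0x14+5] := {0x47,0xfd,0x81,0x2b,0xe0}
#2 dst[0x10+3] := {0xfd,0x81,0x2b}
#3 dst[0x17+3] := {0xfd,0x81,0x2b}
query mem[0x14]=0x47, mem[0x17]=0xfd, mem[0x0a]=0xe7, mem[0x07]=0xf5, mem[0x11]=0x81

MEM[0x14,0x17,0x0a,0x07,0x11] = 47 fd e7 f5 81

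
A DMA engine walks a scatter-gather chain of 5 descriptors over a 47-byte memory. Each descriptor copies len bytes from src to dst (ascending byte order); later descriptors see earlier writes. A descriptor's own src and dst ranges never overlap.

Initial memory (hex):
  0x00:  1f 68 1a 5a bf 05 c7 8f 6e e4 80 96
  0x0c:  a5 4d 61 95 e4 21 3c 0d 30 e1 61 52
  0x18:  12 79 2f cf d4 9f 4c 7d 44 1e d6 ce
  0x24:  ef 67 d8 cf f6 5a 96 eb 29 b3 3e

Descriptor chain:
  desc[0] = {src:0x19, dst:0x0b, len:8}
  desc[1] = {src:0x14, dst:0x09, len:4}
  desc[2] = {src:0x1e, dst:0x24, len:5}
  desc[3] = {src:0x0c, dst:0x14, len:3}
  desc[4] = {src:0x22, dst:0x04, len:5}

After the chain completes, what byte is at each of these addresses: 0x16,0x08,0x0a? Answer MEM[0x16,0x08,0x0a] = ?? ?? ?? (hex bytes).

MEM[0x16,0x08,0x0a] = d4 44 e1

#0 dst[0x0b+8] := {0x79,0x2f,0xcf,0xd4,0x9f,0x4c,0x7d,0x44}
#1 dst[0x09+4] := {0x30,0xe1,0x61,0x52}
#2 dst[0x24+5] := {0x4c,0x7d,0x44,0x1e,0xd6}
#3 dst[0x14+3] := {0x52,0xcf,0xd4}
#4 dst[0x04+5] := {0xd6,0xce,0x4c,0x7d,0x44}
query mem[0x16]=0xd4, mem[0x08]=0x44, mem[0x0a]=0xe1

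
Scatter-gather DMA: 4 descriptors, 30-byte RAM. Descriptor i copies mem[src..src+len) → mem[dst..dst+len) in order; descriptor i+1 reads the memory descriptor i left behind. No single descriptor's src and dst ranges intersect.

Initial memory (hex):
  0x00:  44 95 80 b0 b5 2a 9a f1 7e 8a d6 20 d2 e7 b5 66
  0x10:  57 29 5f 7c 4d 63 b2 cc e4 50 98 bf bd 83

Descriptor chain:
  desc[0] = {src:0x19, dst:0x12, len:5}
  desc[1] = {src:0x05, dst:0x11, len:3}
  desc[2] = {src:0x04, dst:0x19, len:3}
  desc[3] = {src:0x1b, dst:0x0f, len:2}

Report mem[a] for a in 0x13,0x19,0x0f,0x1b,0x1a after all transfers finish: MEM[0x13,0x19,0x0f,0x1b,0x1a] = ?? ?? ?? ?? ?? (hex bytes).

#0 dst[0x12+5] := {0x50,0x98,0xbf,0xbd,0x83}
#1 dst[0x11+3] := {0x2a,0x9a,0xf1}
#2 dst[0x19+3] := {0xb5,0x2a,0x9a}
#3 dst[0x0f+2] := {0x9a,0xbd}
query mem[0x13]=0xf1, mem[0x19]=0xb5, mem[0x0f]=0x9a, mem[0x1b]=0x9a, mem[0x1a]=0x2a

MEM[0x13,0x19,0x0f,0x1b,0x1a] = f1 b5 9a 9a 2a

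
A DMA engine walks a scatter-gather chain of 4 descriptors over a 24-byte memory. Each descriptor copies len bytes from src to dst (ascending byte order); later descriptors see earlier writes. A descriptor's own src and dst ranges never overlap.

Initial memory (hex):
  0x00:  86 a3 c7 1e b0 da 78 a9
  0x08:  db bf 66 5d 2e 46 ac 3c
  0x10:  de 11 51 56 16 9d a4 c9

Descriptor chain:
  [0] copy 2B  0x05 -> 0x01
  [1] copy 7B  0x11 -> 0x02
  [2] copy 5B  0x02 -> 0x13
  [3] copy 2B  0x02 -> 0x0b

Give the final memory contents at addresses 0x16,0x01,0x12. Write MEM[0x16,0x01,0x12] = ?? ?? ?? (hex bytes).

D0: mem[0x01..0x02] <- [da 78]
D1: mem[0x02..0x08] <- [11 51 56 16 9d a4 c9]
D2: mem[0x13..0x17] <- [11 51 56 16 9d]
D3: mem[0x0b..0x0c] <- [11 51]
query mem[0x16]=0x16, mem[0x01]=0xda, mem[0x12]=0x51

MEM[0x16,0x01,0x12] = 16 da 51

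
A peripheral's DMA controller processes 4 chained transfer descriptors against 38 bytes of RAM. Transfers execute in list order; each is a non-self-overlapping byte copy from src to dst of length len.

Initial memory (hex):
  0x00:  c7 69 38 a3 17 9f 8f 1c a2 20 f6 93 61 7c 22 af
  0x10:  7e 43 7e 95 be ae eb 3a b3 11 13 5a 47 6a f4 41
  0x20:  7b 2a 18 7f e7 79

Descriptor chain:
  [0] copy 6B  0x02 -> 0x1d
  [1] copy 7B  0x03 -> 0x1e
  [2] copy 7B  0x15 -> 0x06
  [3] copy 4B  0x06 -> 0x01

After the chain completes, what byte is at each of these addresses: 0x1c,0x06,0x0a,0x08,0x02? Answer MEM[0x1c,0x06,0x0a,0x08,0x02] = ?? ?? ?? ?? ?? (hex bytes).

#0 dst[0x1d+6] := {0x38,0xa3,0x17,0x9f,0x8f,0x1c}
#1 dst[0x1e+7] := {0xa3,0x17,0x9f,0x8f,0x1c,0xa2,0x20}
#2 dst[0x06+7] := {0xae,0xeb,0x3a,0xb3,0x11,0x13,0x5a}
#3 dst[0x01+4] := {0xae,0xeb,0x3a,0xb3}
query mem[0x1c]=0x47, mem[0x06]=0xae, mem[0x0a]=0x11, mem[0x08]=0x3a, mem[0x02]=0xeb

MEM[0x1c,0x06,0x0a,0x08,0x02] = 47 ae 11 3a eb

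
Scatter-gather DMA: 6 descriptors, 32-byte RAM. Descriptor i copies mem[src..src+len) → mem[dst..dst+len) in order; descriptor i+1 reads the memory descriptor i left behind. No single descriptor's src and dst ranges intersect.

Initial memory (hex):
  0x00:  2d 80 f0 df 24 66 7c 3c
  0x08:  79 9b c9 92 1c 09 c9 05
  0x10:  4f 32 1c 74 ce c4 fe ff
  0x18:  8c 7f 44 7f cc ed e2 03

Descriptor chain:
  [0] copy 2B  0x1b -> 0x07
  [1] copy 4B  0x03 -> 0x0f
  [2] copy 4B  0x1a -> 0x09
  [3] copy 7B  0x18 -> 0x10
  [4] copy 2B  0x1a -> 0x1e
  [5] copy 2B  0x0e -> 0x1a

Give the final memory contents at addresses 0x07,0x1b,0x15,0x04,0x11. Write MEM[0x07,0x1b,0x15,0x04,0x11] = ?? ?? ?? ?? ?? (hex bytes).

MEM[0x07,0x1b,0x15,0x04,0x11] = 7f df ed 24 7f

  after D0: wrote 2B at 0x07 = 7fcc
  after D1: wrote 4B at 0x0f = df24667c
  after D2: wrote 4B at 0x09 = 447fcced
  after D3: wrote 7B at 0x10 = 8c7f447fccede2
  after D4: wrote 2B at 0x1e = 447f
  after D5: wrote 2B at 0x1a = c9df
query mem[0x07]=0x7f, mem[0x1b]=0xdf, mem[0x15]=0xed, mem[0x04]=0x24, mem[0x11]=0x7f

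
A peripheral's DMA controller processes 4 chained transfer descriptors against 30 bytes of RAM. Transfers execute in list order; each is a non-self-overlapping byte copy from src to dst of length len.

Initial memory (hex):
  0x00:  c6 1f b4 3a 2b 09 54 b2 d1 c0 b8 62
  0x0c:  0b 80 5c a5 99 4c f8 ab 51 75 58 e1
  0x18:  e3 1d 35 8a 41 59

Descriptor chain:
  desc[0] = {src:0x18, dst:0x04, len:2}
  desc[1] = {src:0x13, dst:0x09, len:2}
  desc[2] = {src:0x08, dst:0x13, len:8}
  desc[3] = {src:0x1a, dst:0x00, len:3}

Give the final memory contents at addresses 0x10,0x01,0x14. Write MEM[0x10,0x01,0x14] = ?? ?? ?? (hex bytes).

MEM[0x10,0x01,0x14] = 99 8a ab

[0] 0x18->0x04 len=2 : e3 1d
[1] 0x13->0x09 len=2 : ab 51
[2] 0x08->0x13 len=8 : d1 ab 51 62 0b 80 5c a5
[3] 0x1a->0x00 len=3 : a5 8a 41
query mem[0x10]=0x99, mem[0x01]=0x8a, mem[0x14]=0xab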